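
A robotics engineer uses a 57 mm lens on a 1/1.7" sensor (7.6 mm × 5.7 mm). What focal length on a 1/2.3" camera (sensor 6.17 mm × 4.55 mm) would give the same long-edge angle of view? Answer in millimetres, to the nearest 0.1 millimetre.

46.3 mm

Equal angle of view means equal width/f ratio, so f₂ = f₁ · (width₂/width₁) = 57 × 6.17/7.6.
f₂ = 57 × 0.81184 ≈ 46.275 mm.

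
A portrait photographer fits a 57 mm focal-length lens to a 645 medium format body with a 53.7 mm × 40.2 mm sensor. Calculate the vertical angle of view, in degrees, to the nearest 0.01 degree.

Angle of view α = 2·arctan(h/2f) with h = 40.2 mm and f = 57 mm.
h/2f = 0.35263; arctan(0.35263) ≈ 19.4243°, so α ≈ 38.8485°.

38.85°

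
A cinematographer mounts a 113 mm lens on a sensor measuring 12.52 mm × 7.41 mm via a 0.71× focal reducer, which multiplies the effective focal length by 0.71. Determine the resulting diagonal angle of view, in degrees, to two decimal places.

10.36°

Effective focal length f = 113 × 0.71 = 80.23 mm.
Sensor diagonal = √(12.52² + 7.41²) = √211.6585 ≈ 14.5485 mm.
α = 2·arctan(14.548 / (2 × 80.23)) = 2·arctan(0.09067) ≈ 10.3614°.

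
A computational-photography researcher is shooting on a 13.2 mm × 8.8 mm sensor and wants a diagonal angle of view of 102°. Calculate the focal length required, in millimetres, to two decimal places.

Sensor diagonal = √(13.2² + 8.8²) = √251.6800 ≈ 15.8644 mm.
From α = 2·arctan(d/2f) we get f = d / (2·tan(α/2)).
With d = 15.8644 mm and α/2 = 51°, tan(α/2) ≈ 1.23490, so f ≈ 15.8644 / 2.46979 ≈ 6.4234 mm.

6.42 mm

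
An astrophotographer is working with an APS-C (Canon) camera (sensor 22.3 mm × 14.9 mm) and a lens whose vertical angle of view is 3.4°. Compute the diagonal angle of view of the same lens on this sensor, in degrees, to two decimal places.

6.12°

From the vertical AOV: f = 14.9 / (2·tan(1.7°)) = 14.9 / 0.05936 ≈ 251.0166 mm.
Sensor diagonal = √(22.3² + 14.9²) = √719.3000 ≈ 26.8198 mm.
Diagonal AOV = 2·arctan(26.8198 / (2 × 251.0166)) = 2·arctan(0.05342) ≈ 6.1159°.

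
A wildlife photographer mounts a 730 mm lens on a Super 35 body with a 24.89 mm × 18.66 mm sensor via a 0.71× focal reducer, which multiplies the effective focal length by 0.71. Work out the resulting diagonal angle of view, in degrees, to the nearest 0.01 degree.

3.44°

Effective focal length f = 730 × 0.71 = 518.3 mm.
Sensor diagonal = √(24.89² + 18.66²) = √967.7077 ≈ 31.1080 mm.
α = 2·arctan(31.108 / (2 × 518.3)) = 2·arctan(0.03001) ≈ 3.4378°.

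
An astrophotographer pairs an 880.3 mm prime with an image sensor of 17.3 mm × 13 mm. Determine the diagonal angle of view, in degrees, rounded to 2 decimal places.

1.41°

Sensor diagonal = √(17.3² + 13²) = √468.2900 ≈ 21.6400 mm.
Angle of view α = 2·arctan(d/2f) with d = 21.6400 mm and f = 880.3 mm.
d/2f = 0.01229; arctan(0.01229) ≈ 0.7042°, so α ≈ 1.4084°.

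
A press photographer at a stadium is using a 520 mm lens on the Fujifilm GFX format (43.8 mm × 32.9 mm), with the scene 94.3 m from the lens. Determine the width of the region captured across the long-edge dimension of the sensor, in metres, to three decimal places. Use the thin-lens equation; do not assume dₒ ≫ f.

dₒ: 94.3 m = 94300 mm.
Similar triangles through the lens centre give W/dₒ = w/dᵢ; with 1/f = 1/dₒ + 1/dᵢ this gives W = w·(dₒ − f)/f.
W = 43.8 mm × (94300 − 520) / 520 = 43.8 × 180.3462 ≈ 7899.162 mm = 7.89916 m.

7.899 m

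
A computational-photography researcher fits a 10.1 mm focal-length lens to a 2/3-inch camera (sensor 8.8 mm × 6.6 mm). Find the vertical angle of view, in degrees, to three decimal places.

Angle of view α = 2·arctan(h/2f) with h = 6.6 mm and f = 10.1 mm.
h/2f = 0.32673; arctan(0.32673) ≈ 18.0939°, so α ≈ 36.1878°.

36.188°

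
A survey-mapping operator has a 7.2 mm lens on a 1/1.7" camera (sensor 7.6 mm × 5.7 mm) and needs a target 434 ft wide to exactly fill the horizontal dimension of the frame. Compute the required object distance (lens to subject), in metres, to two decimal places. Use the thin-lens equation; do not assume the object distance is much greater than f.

125.33 m

W: 434 ft × 304.8 mm/ft = 132283.20 mm.
Magnification m = w/W = dᵢ/dₒ; combined with 1/f = 1/dₒ + 1/dᵢ this gives dₒ = f·(1 + W/w).
dₒ = 7.2 mm × (1 + 132283/7.6) = 7.2 × 17406.6837 ≈ 125328.122 mm = 125.328 m.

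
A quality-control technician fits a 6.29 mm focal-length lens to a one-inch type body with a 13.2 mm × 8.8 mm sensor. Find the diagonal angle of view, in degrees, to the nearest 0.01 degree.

103.17°

Sensor diagonal = √(13.2² + 8.8²) = √251.6800 ≈ 15.8644 mm.
Angle of view α = 2·arctan(d/2f) with d = 15.8644 mm and f = 6.29 mm.
d/2f = 1.26108; arctan(1.26108) ≈ 51.5867°, so α ≈ 103.1733°.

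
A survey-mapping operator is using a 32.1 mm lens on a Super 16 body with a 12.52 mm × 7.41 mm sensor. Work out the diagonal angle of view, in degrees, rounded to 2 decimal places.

Sensor diagonal = √(12.52² + 7.41²) = √211.6585 ≈ 14.5485 mm.
Angle of view α = 2·arctan(d/2f) with d = 14.5485 mm and f = 32.1 mm.
d/2f = 0.22661; arctan(0.22661) ≈ 12.7683°, so α ≈ 25.5365°.

25.54°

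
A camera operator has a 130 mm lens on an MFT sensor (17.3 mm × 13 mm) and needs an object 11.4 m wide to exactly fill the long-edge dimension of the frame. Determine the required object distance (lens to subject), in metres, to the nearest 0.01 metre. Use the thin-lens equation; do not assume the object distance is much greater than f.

85.79 m

W: 11.4 m = 11400 mm.
Magnification m = w/W = dᵢ/dₒ; combined with 1/f = 1/dₒ + 1/dᵢ this gives dₒ = f·(1 + W/w).
dₒ = 130 mm × (1 + 11400/17.3) = 130 × 659.9595 ≈ 85794.740 mm = 85.7947 m.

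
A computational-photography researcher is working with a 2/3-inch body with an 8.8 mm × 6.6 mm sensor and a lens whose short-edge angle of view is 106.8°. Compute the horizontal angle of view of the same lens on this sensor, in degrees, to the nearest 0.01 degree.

121.76°

From the short-edge AOV: f = 6.6 / (2·tan(53.4°)) = 6.6 / 2.69300 ≈ 2.4508 mm.
Horizontal AOV = 2·arctan(8.8 / (2 × 2.4508)) = 2·arctan(1.79533) ≈ 121.7645°.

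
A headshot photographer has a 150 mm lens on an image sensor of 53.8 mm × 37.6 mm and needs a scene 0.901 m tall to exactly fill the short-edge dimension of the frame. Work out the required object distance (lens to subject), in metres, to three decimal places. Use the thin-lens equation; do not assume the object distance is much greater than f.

W: 0.901 m = 901 mm.
Magnification m = h/W = dᵢ/dₒ; combined with 1/f = 1/dₒ + 1/dᵢ this gives dₒ = f·(1 + W/h).
dₒ = 150 mm × (1 + 901/37.6) = 150 × 24.9628 ≈ 3744.415 mm = 3.74441 m.

3.744 m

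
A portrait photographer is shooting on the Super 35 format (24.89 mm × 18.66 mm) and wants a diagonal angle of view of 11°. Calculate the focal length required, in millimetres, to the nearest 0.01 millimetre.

Sensor diagonal = √(24.89² + 18.66²) = √967.7077 ≈ 31.1080 mm.
From α = 2·arctan(d/2f) we get f = d / (2·tan(α/2)).
With d = 31.1080 mm and α/2 = 5.5°, tan(α/2) ≈ 0.09629, so f ≈ 31.1080 / 0.19258 ≈ 161.5345 mm.

161.53 mm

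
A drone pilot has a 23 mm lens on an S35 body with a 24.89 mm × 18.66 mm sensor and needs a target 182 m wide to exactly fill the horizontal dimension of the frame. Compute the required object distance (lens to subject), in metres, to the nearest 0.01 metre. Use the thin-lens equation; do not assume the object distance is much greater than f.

168.20 m

W: 182 m = 182000 mm.
Magnification m = w/W = dᵢ/dₒ; combined with 1/f = 1/dₒ + 1/dᵢ this gives dₒ = f·(1 + W/w).
dₒ = 23 mm × (1 + 182000/24.89) = 23 × 7313.1736 ≈ 168202.992 mm = 168.203 m.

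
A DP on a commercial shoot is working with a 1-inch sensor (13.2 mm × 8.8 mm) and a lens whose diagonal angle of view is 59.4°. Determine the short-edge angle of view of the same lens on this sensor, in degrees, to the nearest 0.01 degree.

35.11°

Sensor diagonal = √(13.2² + 8.8²) = √251.6800 ≈ 15.8644 mm.
From the diagonal AOV: f = 15.8644 / (2·tan(29.7°)) = 15.8644 / 1.14078 ≈ 13.9066 mm.
Short-edge AOV = 2·arctan(8.8 / (2 × 13.9066)) = 2·arctan(0.31640) ≈ 35.1143°.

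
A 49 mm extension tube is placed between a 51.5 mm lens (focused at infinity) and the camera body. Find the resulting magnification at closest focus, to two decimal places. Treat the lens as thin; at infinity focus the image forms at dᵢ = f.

0.95×

The tube moves the image plane from f to f + e, so dᵢ = 51.5 + 49 = 100.5 mm. Focus is achieved when 1/f = 1/dₒ + 1/dᵢ, giving dₒ = 1/(1/f − 1/(f+e)).
Magnification m = dᵢ/dₒ = (f+e)·(1/f − 1/(f+e)) = e/f = 49/51.5 ≈ 0.9515.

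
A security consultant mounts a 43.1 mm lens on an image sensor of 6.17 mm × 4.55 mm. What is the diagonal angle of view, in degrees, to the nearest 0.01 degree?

10.16°

Sensor diagonal = √(6.17² + 4.55²) = √58.7714 ≈ 7.6663 mm.
Angle of view α = 2·arctan(d/2f) with d = 7.6663 mm and f = 43.1 mm.
d/2f = 0.08894; arctan(0.08894) ≈ 5.0823°, so α ≈ 10.1645°.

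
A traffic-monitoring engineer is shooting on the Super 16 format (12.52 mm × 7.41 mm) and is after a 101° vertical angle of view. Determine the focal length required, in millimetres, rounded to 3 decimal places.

From α = 2·arctan(h/2f) we get f = h / (2·tan(α/2)).
With h = 7.41 mm and α/2 = 50.5°, tan(α/2) ≈ 1.21310, so f ≈ 7.41 / 2.42619 ≈ 3.0542 mm.

3.054 mm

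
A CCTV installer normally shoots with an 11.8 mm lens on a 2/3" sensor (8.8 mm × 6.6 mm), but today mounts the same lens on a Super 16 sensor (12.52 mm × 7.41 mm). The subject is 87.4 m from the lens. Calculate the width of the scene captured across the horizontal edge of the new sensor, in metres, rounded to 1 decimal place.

The focal length stays 11.8 mm; the relevant sensor dimension is now w = 12.52 mm. Object distance dₒ = 87.4 m = 87400 mm.
Thin-lens field width W = w·(dₒ − f)/f = 12.52 × (87400 − 11.8)/11.8 ≈ 92720.361 mm = 92.7204 m.

92.7 m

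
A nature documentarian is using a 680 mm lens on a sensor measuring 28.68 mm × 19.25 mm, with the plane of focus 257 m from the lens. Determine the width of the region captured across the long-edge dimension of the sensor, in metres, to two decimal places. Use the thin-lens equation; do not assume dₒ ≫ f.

10.81 m

dₒ: 257 m = 257000 mm.
Similar triangles through the lens centre give W/dₒ = w/dᵢ; with 1/f = 1/dₒ + 1/dᵢ this gives W = w·(dₒ − f)/f.
W = 28.68 mm × (257000 − 680) / 680 = 28.68 × 376.9412 ≈ 10810.673 mm = 10.8107 m.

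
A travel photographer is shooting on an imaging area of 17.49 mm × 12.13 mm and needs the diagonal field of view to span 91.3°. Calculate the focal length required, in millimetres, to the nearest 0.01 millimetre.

Sensor diagonal = √(17.49² + 12.13²) = √453.0370 ≈ 21.2847 mm.
From α = 2·arctan(d/2f) we get f = d / (2·tan(α/2)).
With d = 21.2847 mm and α/2 = 45.65°, tan(α/2) ≈ 1.02295, so f ≈ 21.2847 / 2.04590 ≈ 10.4036 mm.

10.40 mm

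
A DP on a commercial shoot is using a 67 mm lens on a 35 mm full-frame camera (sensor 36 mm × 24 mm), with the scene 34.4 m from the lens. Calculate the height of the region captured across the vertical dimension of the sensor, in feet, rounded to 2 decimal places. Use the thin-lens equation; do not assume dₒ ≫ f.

40.35 ft

dₒ: 34.4 m = 34400 mm.
Similar triangles through the lens centre give W/dₒ = h/dᵢ; with 1/f = 1/dₒ + 1/dᵢ this gives W = h·(dₒ − f)/f.
W = 24 mm × (34400 − 67) / 67 = 24 × 512.4328 ≈ 12298.388 mm = 12298.388/304.8 ft = 40.349 ft.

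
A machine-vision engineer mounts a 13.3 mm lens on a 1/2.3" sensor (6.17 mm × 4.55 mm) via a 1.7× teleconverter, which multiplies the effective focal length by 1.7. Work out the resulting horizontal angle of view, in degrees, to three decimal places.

15.539°

Effective focal length f = 13.3 × 1.7 = 22.61 mm.
α = 2·arctan(6.17 / (2 × 22.61)) = 2·arctan(0.13644) ≈ 15.5394°.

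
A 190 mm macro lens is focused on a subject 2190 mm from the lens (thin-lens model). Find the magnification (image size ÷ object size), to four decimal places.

Thin lens: 1/f = 1/dₒ + 1/dᵢ → 1/dᵢ = 1/190 − 1/2190 = 0.0048065 mm⁻¹, so dᵢ ≈ 208.0500 mm.
Magnification m = dᵢ/dₒ = 208.0500/2190 ≈ 0.09500.

0.0950×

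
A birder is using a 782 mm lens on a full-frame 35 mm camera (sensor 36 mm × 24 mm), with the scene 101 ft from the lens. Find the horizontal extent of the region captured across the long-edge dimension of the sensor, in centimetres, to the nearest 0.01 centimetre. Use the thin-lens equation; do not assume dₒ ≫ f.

138.12 cm

dₒ: 101 ft × 304.8 mm/ft = 30784.80 mm.
Similar triangles through the lens centre give W/dₒ = w/dᵢ; with 1/f = 1/dₒ + 1/dᵢ this gives W = w·(dₒ − f)/f.
W = 36 mm × (30784.8 − 782) / 782 = 36 × 38.3668 ≈ 1381.203 mm = 138.12 cm.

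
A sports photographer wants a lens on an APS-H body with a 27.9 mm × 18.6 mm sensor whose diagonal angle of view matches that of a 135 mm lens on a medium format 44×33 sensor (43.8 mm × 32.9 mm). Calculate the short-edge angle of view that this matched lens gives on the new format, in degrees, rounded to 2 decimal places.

12.84°

Sensor diagonal = √(43.8² + 32.9²) = √3000.8500 ≈ 54.7800 mm.
Sensor diagonal = √(27.9² + 18.6²) = √1124.3700 ≈ 33.5316 mm.
Equal diagonal AOV ⇒ f₂ = f₁ · 33.5316/54.7800 = 135 × 0.61211 ≈ 82.6354 mm.
Short-edge AOV on the new format = 2·arctan(18.6 / (2 × 82.6354)) = 2·arctan(0.11254) ≈ 12.8424°.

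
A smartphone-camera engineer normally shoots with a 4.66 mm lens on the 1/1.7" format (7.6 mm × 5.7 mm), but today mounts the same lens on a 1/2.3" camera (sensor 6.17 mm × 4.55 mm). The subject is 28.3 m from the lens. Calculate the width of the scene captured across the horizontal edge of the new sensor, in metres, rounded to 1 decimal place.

37.5 m

The focal length stays 4.66 mm; the relevant sensor dimension is now w = 6.17 mm. Object distance dₒ = 28.3 m = 28300 mm.
Thin-lens field width W = w·(dₒ − f)/f = 6.17 × (28300 − 4.66)/4.66 ≈ 37464.002 mm = 37.464 m.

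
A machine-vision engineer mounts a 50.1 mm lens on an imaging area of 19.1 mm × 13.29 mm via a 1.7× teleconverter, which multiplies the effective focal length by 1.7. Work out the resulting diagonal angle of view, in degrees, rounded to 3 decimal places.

15.557°

Effective focal length f = 50.1 × 1.7 = 85.17 mm.
Sensor diagonal = √(19.1² + 13.29²) = √541.4341 ≈ 23.2687 mm.
α = 2·arctan(23.269 / (2 × 85.17)) = 2·arctan(0.13660) ≈ 15.5571°.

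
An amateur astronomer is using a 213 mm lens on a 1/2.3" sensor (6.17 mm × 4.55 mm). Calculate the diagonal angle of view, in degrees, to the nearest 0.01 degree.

2.06°

Sensor diagonal = √(6.17² + 4.55²) = √58.7714 ≈ 7.6663 mm.
Angle of view α = 2·arctan(d/2f) with d = 7.6663 mm and f = 213 mm.
d/2f = 0.01800; arctan(0.01800) ≈ 1.0310°, so α ≈ 2.0620°.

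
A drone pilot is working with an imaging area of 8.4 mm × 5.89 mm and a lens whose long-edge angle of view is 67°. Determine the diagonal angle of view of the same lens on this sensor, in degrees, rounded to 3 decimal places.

From the long-edge AOV: f = 8.4 / (2·tan(33.5°)) = 8.4 / 1.32377 ≈ 6.3455 mm.
Sensor diagonal = √(8.4² + 5.89²) = √105.2521 ≈ 10.2592 mm.
Diagonal AOV = 2·arctan(10.2592 / (2 × 6.3455)) = 2·arctan(0.80839) ≈ 77.9032°.

77.903°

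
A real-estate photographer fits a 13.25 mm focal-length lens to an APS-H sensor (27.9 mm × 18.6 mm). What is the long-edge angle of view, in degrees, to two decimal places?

92.95°

Angle of view α = 2·arctan(w/2f) with w = 27.9 mm and f = 13.25 mm.
w/2f = 1.05283; arctan(1.05283) ≈ 46.4742°, so α ≈ 92.9484°.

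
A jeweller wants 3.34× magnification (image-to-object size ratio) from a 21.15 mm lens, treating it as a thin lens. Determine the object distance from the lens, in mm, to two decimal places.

27.48 mm

With m = dᵢ/dₒ and 1/f = 1/dₒ + 1/dᵢ, substituting dᵢ = m·dₒ gives 1/f = (1 + 1/m)/dₒ, hence dₒ = f·(1 + 1/m).
dₒ = 21.15 × (1 + 1/3.34) = 21.15 × 1.29940 ≈ 27.482 mm.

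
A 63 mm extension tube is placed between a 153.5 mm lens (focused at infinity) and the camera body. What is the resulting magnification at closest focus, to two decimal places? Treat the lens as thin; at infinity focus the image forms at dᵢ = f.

0.41×

The tube moves the image plane from f to f + e, so dᵢ = 153.5 + 63 = 216.5 mm. Focus is achieved when 1/f = 1/dₒ + 1/dᵢ, giving dₒ = 1/(1/f − 1/(f+e)).
Magnification m = dᵢ/dₒ = (f+e)·(1/f − 1/(f+e)) = e/f = 63/153.5 ≈ 0.4104.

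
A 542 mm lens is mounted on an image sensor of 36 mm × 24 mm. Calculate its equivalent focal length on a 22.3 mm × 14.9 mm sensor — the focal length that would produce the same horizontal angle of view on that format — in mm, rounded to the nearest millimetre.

Equal angle of view means equal width/f ratio, so f₂ = f₁ · (width₂/width₁) = 542 × 22.3/36.
f₂ = 542 × 0.61944 ≈ 335.739 mm.

336 mm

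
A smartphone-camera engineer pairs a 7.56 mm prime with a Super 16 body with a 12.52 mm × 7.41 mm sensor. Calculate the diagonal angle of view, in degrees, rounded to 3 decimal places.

Sensor diagonal = √(12.52² + 7.41²) = √211.6585 ≈ 14.5485 mm.
Angle of view α = 2·arctan(d/2f) with d = 14.5485 mm and f = 7.56 mm.
d/2f = 0.96220; arctan(0.96220) ≈ 43.8964°, so α ≈ 87.7929°.

87.793°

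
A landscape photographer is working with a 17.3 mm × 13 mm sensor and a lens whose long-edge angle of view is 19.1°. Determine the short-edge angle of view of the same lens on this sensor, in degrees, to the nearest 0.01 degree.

From the long-edge AOV: f = 17.3 / (2·tan(9.55°)) = 17.3 / 0.33648 ≈ 51.4147 mm.
Short-edge AOV = 2·arctan(13 / (2 × 51.4147)) = 2·arctan(0.12642) ≈ 14.4106°.

14.41°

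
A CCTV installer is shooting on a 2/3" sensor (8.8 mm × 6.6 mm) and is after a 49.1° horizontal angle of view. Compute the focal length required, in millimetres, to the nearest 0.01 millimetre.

9.63 mm

From α = 2·arctan(w/2f) we get f = w / (2·tan(α/2)).
With w = 8.8 mm and α/2 = 24.55°, tan(α/2) ≈ 0.45678, so f ≈ 8.8 / 0.91356 ≈ 9.6326 mm.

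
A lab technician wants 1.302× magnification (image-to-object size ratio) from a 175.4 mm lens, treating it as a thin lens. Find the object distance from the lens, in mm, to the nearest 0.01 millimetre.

310.12 mm

With m = dᵢ/dₒ and 1/f = 1/dₒ + 1/dᵢ, substituting dᵢ = m·dₒ gives 1/f = (1 + 1/m)/dₒ, hence dₒ = f·(1 + 1/m).
dₒ = 175.4 × (1 + 1/1.302) = 175.4 × 1.76805 ≈ 310.116 mm.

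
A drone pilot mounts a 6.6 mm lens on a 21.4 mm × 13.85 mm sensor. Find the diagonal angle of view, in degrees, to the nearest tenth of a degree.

125.2°

Sensor diagonal = √(21.4² + 13.85²) = √649.7825 ≈ 25.4908 mm.
Angle of view α = 2·arctan(d/2f) with d = 25.4908 mm and f = 6.6 mm.
d/2f = 1.93112; arctan(1.93112) ≈ 62.6234°, so α ≈ 125.2468°.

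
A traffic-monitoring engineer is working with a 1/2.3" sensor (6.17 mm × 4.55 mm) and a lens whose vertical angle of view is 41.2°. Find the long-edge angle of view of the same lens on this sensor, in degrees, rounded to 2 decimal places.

54.02°

From the vertical AOV: f = 4.55 / (2·tan(20.6°)) = 4.55 / 0.75175 ≈ 6.0525 mm.
Long-edge AOV = 2·arctan(6.17 / (2 × 6.0525)) = 2·arctan(0.50970) ≈ 54.0162°.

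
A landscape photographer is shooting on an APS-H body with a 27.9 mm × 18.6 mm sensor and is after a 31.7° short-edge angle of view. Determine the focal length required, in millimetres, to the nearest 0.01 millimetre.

32.76 mm

From α = 2·arctan(h/2f) we get f = h / (2·tan(α/2)).
With h = 18.6 mm and α/2 = 15.85°, tan(α/2) ≈ 0.28391, so f ≈ 18.6 / 0.56783 ≈ 32.7564 mm.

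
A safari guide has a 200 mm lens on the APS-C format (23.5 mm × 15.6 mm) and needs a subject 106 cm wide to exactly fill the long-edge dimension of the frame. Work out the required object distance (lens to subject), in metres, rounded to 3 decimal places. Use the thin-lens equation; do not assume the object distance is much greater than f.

9.221 m

W: 106 cm = 1060 mm.
Magnification m = w/W = dᵢ/dₒ; combined with 1/f = 1/dₒ + 1/dᵢ this gives dₒ = f·(1 + W/w).
dₒ = 200 mm × (1 + 1060/23.5) = 200 × 46.1064 ≈ 9221.277 mm = 9.22128 m.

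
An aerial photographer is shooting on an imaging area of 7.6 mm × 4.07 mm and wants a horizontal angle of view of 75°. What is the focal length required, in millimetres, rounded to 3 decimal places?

From α = 2·arctan(w/2f) we get f = w / (2·tan(α/2)).
With w = 7.6 mm and α/2 = 37.5°, tan(α/2) ≈ 0.76733, so f ≈ 7.6 / 1.53465 ≈ 4.9523 mm.

4.952 mm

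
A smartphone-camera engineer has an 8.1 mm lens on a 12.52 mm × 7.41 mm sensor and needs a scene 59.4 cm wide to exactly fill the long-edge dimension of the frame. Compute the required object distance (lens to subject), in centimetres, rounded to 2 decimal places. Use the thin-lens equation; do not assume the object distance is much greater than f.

39.24 cm

W: 59.4 cm = 594 mm.
Magnification m = w/W = dᵢ/dₒ; combined with 1/f = 1/dₒ + 1/dᵢ this gives dₒ = f·(1 + W/w).
dₒ = 8.1 mm × (1 + 594/12.52) = 8.1 × 48.4441 ≈ 392.397 mm = 39.2397 cm.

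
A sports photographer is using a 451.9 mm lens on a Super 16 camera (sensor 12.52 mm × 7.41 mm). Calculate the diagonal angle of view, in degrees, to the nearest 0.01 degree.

1.84°

Sensor diagonal = √(12.52² + 7.41²) = √211.6585 ≈ 14.5485 mm.
Angle of view α = 2·arctan(d/2f) with d = 14.5485 mm and f = 451.9 mm.
d/2f = 0.01610; arctan(0.01610) ≈ 0.9222°, so α ≈ 1.8444°.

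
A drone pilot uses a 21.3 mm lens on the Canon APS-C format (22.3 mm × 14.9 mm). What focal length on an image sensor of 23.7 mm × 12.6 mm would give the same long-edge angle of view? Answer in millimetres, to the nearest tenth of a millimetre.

22.6 mm

Equal angle of view means equal width/f ratio, so f₂ = f₁ · (width₂/width₁) = 21.3 × 23.7/22.3.
f₂ = 21.3 × 1.06278 ≈ 22.637 mm.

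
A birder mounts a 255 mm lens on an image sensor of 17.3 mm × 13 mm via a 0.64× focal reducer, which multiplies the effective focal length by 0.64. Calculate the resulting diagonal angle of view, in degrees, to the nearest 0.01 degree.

Effective focal length f = 255 × 0.64 = 163.2 mm.
Sensor diagonal = √(17.3² + 13²) = √468.2900 ≈ 21.6400 mm.
α = 2·arctan(21.640 / (2 × 163.2)) = 2·arctan(0.06630) ≈ 7.5862°.

7.59°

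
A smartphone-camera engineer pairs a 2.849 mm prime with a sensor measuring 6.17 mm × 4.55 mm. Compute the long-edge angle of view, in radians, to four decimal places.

1.6503 rad

Angle of view α = 2·arctan(w/2f) with w = 6.17 mm and f = 2.849 mm.
w/2f = 1.08284; arctan(1.08284) ≈ 0.8251 rad, so α ≈ 1.6503 rad.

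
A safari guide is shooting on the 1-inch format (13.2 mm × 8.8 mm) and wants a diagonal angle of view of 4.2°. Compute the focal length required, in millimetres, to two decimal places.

216.32 mm

Sensor diagonal = √(13.2² + 8.8²) = √251.6800 ≈ 15.8644 mm.
From α = 2·arctan(d/2f) we get f = d / (2·tan(α/2)).
With d = 15.8644 mm and α/2 = 2.1°, tan(α/2) ≈ 0.03667, so f ≈ 15.8644 / 0.07334 ≈ 216.3232 mm.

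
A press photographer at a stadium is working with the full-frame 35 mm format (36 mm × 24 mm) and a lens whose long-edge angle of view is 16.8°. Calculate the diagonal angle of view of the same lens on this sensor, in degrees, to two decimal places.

From the long-edge AOV: f = 36 / (2·tan(8.4°)) = 36 / 0.29533 ≈ 121.8958 mm.
Sensor diagonal = √(36² + 24²) = √1872.0000 ≈ 43.2666 mm.
Diagonal AOV = 2·arctan(43.2666 / (2 × 121.8958)) = 2·arctan(0.17747) ≈ 20.1274°.

20.13°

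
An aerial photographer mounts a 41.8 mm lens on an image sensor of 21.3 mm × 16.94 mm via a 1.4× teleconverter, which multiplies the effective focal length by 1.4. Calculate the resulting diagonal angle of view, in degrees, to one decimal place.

Effective focal length f = 41.8 × 1.4 = 58.52 mm.
Sensor diagonal = √(21.3² + 16.94²) = √740.6536 ≈ 27.2150 mm.
α = 2·arctan(27.215 / (2 × 58.52)) = 2·arctan(0.23253) ≈ 26.1804°.

26.2°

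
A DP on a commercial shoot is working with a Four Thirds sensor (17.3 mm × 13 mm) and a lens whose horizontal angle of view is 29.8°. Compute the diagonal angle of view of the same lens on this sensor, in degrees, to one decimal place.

36.8°

From the horizontal AOV: f = 17.3 / (2·tan(14.9°)) = 17.3 / 0.53216 ≈ 32.5091 mm.
Sensor diagonal = √(17.3² + 13²) = √468.2900 ≈ 21.6400 mm.
Diagonal AOV = 2·arctan(21.6400 / (2 × 32.5091)) = 2·arctan(0.33283) ≈ 36.8180°.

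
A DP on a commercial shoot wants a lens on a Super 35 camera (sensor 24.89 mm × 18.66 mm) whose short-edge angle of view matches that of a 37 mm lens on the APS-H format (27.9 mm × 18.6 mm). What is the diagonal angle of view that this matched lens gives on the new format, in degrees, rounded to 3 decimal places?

Equal short-edge AOV ⇒ f₂ = f₁ · 18.66/18.6 = 37 × 1.00323 ≈ 37.1194 mm.
Sensor diagonal = √(24.89² + 18.66²) = √967.7077 ≈ 31.1080 mm.
Diagonal AOV on the new format = 2·arctan(31.1080 / (2 × 37.1194)) = 2·arctan(0.41903) ≈ 45.4700°.

45.470°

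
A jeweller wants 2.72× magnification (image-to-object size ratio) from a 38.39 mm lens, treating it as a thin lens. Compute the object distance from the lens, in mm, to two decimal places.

52.50 mm

With m = dᵢ/dₒ and 1/f = 1/dₒ + 1/dᵢ, substituting dᵢ = m·dₒ gives 1/f = (1 + 1/m)/dₒ, hence dₒ = f·(1 + 1/m).
dₒ = 38.39 × (1 + 1/2.72) = 38.39 × 1.36765 ≈ 52.504 mm.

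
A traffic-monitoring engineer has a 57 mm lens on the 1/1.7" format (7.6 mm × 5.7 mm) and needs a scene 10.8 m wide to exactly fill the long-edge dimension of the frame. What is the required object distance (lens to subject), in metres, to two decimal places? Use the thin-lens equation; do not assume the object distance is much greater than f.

W: 10.8 m = 10800 mm.
Magnification m = w/W = dᵢ/dₒ; combined with 1/f = 1/dₒ + 1/dᵢ this gives dₒ = f·(1 + W/w).
dₒ = 57 mm × (1 + 10800/7.6) = 57 × 1422.0526 ≈ 81057.000 mm = 81.057 m.

81.06 m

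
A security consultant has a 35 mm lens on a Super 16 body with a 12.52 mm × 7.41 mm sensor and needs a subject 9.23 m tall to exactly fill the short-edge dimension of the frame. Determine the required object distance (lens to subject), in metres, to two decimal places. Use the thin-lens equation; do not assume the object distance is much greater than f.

W: 9.23 m = 9230 mm.
Magnification m = h/W = dᵢ/dₒ; combined with 1/f = 1/dₒ + 1/dᵢ this gives dₒ = f·(1 + W/h).
dₒ = 35 mm × (1 + 9230/7.41) = 35 × 1246.6140 ≈ 43631.491 mm = 43.6315 m.

43.63 m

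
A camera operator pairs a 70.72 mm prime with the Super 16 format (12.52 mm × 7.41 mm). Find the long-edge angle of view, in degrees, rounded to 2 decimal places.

Angle of view α = 2·arctan(w/2f) with w = 12.52 mm and f = 70.72 mm.
w/2f = 0.08852; arctan(0.08852) ≈ 5.0585°, so α ≈ 10.1171°.

10.12°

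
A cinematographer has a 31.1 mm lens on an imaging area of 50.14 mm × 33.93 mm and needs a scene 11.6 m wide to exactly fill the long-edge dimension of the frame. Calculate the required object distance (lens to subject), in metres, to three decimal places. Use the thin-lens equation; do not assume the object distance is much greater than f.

W: 11.6 m = 11600 mm.
Magnification m = w/W = dᵢ/dₒ; combined with 1/f = 1/dₒ + 1/dᵢ this gives dₒ = f·(1 + W/w).
dₒ = 31.1 mm × (1 + 11600/50.14) = 31.1 × 232.3522 ≈ 7226.154 mm = 7.22615 m.

7.226 m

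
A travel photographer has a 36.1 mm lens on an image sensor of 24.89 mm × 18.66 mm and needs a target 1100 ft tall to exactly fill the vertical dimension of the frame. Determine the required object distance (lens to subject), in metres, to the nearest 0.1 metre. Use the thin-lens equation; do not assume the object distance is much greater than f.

W: 1100 ft × 304.8 mm/ft = 335279.99 mm.
Magnification m = h/W = dᵢ/dₒ; combined with 1/f = 1/dₒ + 1/dᵢ this gives dₒ = f·(1 + W/h).
dₒ = 36.1 mm × (1 + 335280/18.66) = 36.1 × 17968.8451 ≈ 648675.308 mm = 648.675 m.

648.7 m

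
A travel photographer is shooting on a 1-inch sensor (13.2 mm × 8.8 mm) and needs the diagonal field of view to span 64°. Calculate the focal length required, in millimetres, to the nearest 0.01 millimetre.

12.69 mm

Sensor diagonal = √(13.2² + 8.8²) = √251.6800 ≈ 15.8644 mm.
From α = 2·arctan(d/2f) we get f = d / (2·tan(α/2)).
With d = 15.8644 mm and α/2 = 32°, tan(α/2) ≈ 0.62487, so f ≈ 15.8644 / 1.24974 ≈ 12.6942 mm.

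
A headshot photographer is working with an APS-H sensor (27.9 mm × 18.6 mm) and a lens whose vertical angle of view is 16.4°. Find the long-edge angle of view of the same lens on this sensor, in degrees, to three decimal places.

From the vertical AOV: f = 18.6 / (2·tan(8.2°)) = 18.6 / 0.28820 ≈ 64.5375 mm.
Long-edge AOV = 2·arctan(27.9 / (2 × 64.5375)) = 2·arctan(0.21615) ≈ 24.3940°.

24.394°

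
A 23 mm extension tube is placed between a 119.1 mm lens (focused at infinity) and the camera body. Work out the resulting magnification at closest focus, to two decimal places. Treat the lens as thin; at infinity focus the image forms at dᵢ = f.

The tube moves the image plane from f to f + e, so dᵢ = 119.1 + 23 = 142.1 mm. Focus is achieved when 1/f = 1/dₒ + 1/dᵢ, giving dₒ = 1/(1/f − 1/(f+e)).
Magnification m = dᵢ/dₒ = (f+e)·(1/f − 1/(f+e)) = e/f = 23/119.1 ≈ 0.1931.

0.19×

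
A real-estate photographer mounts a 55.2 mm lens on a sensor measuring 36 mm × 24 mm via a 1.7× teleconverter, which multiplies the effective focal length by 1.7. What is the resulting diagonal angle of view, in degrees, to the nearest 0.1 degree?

26.0°

Effective focal length f = 55.2 × 1.7 = 93.84 mm.
Sensor diagonal = √(36² + 24²) = √1872.0000 ≈ 43.2666 mm.
α = 2·arctan(43.267 / (2 × 93.84)) = 2·arctan(0.23053) ≈ 25.9636°.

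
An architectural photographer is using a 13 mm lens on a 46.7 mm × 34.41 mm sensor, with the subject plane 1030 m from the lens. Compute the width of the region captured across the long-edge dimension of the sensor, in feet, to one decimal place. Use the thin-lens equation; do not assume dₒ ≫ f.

dₒ: 1030 m = 1.03e+06 mm.
Similar triangles through the lens centre give W/dₒ = w/dᵢ; with 1/f = 1/dₒ + 1/dᵢ this gives W = w·(dₒ − f)/f.
W = 46.7 mm × (1.03e+06 − 13) / 13 = 46.7 × 79229.7692 ≈ 3700030.223 mm = 3700030.223/304.8 ft = 12139.2 ft.

12139.2 ft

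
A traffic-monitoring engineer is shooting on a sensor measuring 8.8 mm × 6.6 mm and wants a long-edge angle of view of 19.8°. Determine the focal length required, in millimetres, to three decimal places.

25.211 mm

From α = 2·arctan(w/2f) we get f = w / (2·tan(α/2)).
With w = 8.8 mm and α/2 = 9.9°, tan(α/2) ≈ 0.17453, so f ≈ 8.8 / 0.34906 ≈ 25.2109 mm.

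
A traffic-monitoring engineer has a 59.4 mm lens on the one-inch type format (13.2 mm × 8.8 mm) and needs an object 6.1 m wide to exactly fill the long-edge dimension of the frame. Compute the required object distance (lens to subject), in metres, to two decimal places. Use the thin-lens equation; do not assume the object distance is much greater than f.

W: 6.1 m = 6100 mm.
Magnification m = w/W = dᵢ/dₒ; combined with 1/f = 1/dₒ + 1/dᵢ this gives dₒ = f·(1 + W/w).
dₒ = 59.4 mm × (1 + 6100/13.2) = 59.4 × 463.1212 ≈ 27509.400 mm = 27.5094 m.

27.51 m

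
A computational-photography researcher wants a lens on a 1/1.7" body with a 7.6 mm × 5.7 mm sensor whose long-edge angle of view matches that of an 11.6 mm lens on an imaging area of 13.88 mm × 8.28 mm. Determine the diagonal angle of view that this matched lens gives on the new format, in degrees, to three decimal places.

Equal long-edge AOV ⇒ f₂ = f₁ · 7.6/13.88 = 11.6 × 0.54755 ≈ 6.3516 mm.
Sensor diagonal = √(7.6² + 5.7²) = √90.2500 ≈ 9.5000 mm.
Diagonal AOV on the new format = 2·arctan(9.5000 / (2 × 6.3516)) = 2·arctan(0.74784) ≈ 73.5816°.

73.582°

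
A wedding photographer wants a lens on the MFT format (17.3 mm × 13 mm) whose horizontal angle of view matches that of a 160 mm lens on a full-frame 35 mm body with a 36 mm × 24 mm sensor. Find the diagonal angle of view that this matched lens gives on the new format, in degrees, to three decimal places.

16.020°

Equal horizontal AOV ⇒ f₂ = f₁ · 17.3/36 = 160 × 0.48056 ≈ 76.8889 mm.
Sensor diagonal = √(17.3² + 13²) = √468.2900 ≈ 21.6400 mm.
Diagonal AOV on the new format = 2·arctan(21.6400 / (2 × 76.8889)) = 2·arctan(0.14072) ≈ 16.0204°.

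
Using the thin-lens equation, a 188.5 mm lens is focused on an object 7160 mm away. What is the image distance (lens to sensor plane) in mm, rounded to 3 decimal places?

193.597 mm

1/dᵢ = 1/f − 1/dₒ = 1/188.5 − 1/7160 = 0.0051654 mm⁻¹.
dᵢ = 1/0.0051654 ≈ 193.5968 mm.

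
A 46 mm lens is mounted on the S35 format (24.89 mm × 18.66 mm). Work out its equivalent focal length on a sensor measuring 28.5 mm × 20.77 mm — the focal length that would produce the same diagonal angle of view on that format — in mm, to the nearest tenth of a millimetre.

52.1 mm

Sensor diagonal = √(24.89² + 18.66²) = √967.7077 ≈ 31.1080 mm.
Sensor diagonal = √(28.5² + 20.77²) = √1243.6429 ≈ 35.2653 mm.
Equal angle of view means equal diagonal/f ratio, so f₂ = f₁ · (diagonal₂/diagonal₁) = 46 × 35.2653/31.1080.
f₂ = 46 × 1.13364 ≈ 52.148 mm.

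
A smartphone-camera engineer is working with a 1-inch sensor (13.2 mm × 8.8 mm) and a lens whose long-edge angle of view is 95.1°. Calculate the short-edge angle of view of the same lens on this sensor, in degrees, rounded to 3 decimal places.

72.170°

From the long-edge AOV: f = 13.2 / (2·tan(47.55°)) = 13.2 / 2.18644 ≈ 6.0372 mm.
Short-edge AOV = 2·arctan(8.8 / (2 × 6.0372)) = 2·arctan(0.72881) ≈ 72.1702°.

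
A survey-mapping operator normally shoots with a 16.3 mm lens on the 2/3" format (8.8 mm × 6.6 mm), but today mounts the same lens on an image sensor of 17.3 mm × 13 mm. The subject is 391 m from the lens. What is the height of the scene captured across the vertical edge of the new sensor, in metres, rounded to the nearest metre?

312 m

The focal length stays 16.3 mm; the relevant sensor dimension is now h = 13 mm. Object distance dₒ = 391 m = 391000 mm.
Thin-lens field height W = h·(dₒ − f)/f = 13 × (391000 − 16.3)/16.3 ≈ 311827.491 mm = 311.827 m.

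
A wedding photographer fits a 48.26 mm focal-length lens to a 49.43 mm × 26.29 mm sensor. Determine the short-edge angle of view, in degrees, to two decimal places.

Angle of view α = 2·arctan(h/2f) with h = 26.29 mm and f = 48.26 mm.
h/2f = 0.27238; arctan(0.27238) ≈ 15.2365°, so α ≈ 30.4731°.

30.47°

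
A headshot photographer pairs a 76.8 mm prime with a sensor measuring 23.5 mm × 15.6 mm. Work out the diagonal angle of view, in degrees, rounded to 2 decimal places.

20.81°

Sensor diagonal = √(23.5² + 15.6²) = √795.6100 ≈ 28.2066 mm.
Angle of view α = 2·arctan(d/2f) with d = 28.2066 mm and f = 76.8 mm.
d/2f = 0.18364; arctan(0.18364) ≈ 10.4057°, so α ≈ 20.8113°.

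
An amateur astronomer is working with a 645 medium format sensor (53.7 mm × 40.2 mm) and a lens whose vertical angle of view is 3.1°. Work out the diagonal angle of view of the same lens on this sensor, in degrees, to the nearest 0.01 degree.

5.17°

From the vertical AOV: f = 40.2 / (2·tan(1.55°)) = 40.2 / 0.05412 ≈ 742.8156 mm.
Sensor diagonal = √(53.7² + 40.2²) = √4499.7300 ≈ 67.0800 mm.
Diagonal AOV = 2·arctan(67.0800 / (2 × 742.8156)) = 2·arctan(0.04515) ≈ 5.1706°.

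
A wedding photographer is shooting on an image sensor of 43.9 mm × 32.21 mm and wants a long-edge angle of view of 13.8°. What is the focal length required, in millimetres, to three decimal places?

From α = 2·arctan(w/2f) we get f = w / (2·tan(α/2)).
With w = 43.9 mm and α/2 = 6.9°, tan(α/2) ≈ 0.12101, so f ≈ 43.9 / 0.24203 ≈ 181.3850 mm.

181.385 mm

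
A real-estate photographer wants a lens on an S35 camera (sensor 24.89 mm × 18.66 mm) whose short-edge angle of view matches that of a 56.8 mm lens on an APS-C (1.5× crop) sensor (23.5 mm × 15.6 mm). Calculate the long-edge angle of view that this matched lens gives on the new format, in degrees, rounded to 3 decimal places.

Equal short-edge AOV ⇒ f₂ = f₁ · 18.66/15.6 = 56.8 × 1.19615 ≈ 67.9415 mm.
Long-edge AOV on the new format = 2·arctan(24.89 / (2 × 67.9415)) = 2·arctan(0.18317) ≈ 20.7598°.

20.760°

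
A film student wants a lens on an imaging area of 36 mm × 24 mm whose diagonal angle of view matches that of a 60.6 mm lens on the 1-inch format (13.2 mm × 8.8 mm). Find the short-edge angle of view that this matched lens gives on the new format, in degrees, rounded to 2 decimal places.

Sensor diagonal = √(13.2² + 8.8²) = √251.6800 ≈ 15.8644 mm.
Sensor diagonal = √(36² + 24²) = √1872.0000 ≈ 43.2666 mm.
Equal diagonal AOV ⇒ f₂ = f₁ · 43.2666/15.8644 = 60.6 × 2.72727 ≈ 165.2727 mm.
Short-edge AOV on the new format = 2·arctan(24 / (2 × 165.2727)) = 2·arctan(0.07261) ≈ 8.3056°.

8.31°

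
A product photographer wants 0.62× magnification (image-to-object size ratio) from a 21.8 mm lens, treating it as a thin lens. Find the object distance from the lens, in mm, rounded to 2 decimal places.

With m = dᵢ/dₒ and 1/f = 1/dₒ + 1/dᵢ, substituting dᵢ = m·dₒ gives 1/f = (1 + 1/m)/dₒ, hence dₒ = f·(1 + 1/m).
dₒ = 21.8 × (1 + 1/0.62) = 21.8 × 2.61290 ≈ 56.961 mm.

56.96 mm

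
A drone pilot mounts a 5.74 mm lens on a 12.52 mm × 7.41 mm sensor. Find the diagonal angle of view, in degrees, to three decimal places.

Sensor diagonal = √(12.52² + 7.41²) = √211.6585 ≈ 14.5485 mm.
Angle of view α = 2·arctan(d/2f) with d = 14.5485 mm and f = 5.74 mm.
d/2f = 1.26729; arctan(1.26729) ≈ 51.7235°, so α ≈ 103.4471°.

103.447°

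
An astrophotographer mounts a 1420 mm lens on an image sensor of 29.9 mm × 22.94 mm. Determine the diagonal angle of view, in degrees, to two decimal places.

1.52°

Sensor diagonal = √(29.9² + 22.94²) = √1420.2536 ≈ 37.6863 mm.
Angle of view α = 2·arctan(d/2f) with d = 37.6863 mm and f = 1420 mm.
d/2f = 0.01327; arctan(0.01327) ≈ 0.7603°, so α ≈ 1.5205°.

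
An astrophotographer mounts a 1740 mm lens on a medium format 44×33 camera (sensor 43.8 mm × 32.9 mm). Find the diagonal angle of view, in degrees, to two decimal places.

1.80°

Sensor diagonal = √(43.8² + 32.9²) = √3000.8500 ≈ 54.7800 mm.
Angle of view α = 2·arctan(d/2f) with d = 54.7800 mm and f = 1740 mm.
d/2f = 0.01574; arctan(0.01574) ≈ 0.9018°, so α ≈ 1.8037°.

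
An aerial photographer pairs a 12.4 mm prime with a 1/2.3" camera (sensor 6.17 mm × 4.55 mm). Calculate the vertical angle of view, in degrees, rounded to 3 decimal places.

Angle of view α = 2·arctan(h/2f) with h = 4.55 mm and f = 12.4 mm.
h/2f = 0.18347; arctan(0.18347) ≈ 10.3963°, so α ≈ 20.7926°.

20.793°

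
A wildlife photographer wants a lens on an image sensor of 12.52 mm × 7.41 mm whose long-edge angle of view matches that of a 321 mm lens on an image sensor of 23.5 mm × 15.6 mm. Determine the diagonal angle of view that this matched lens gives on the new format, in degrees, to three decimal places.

4.871°

Equal long-edge AOV ⇒ f₂ = f₁ · 12.52/23.5 = 321 × 0.53277 ≈ 171.0179 mm.
Sensor diagonal = √(12.52² + 7.41²) = √211.6585 ≈ 14.5485 mm.
Diagonal AOV on the new format = 2·arctan(14.5485 / (2 × 171.0179)) = 2·arctan(0.04253) ≈ 4.8712°.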